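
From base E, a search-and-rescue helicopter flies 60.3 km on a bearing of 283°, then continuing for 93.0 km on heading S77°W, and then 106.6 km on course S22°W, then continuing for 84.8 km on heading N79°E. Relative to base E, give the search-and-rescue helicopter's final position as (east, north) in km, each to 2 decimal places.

Leg 1 (283°, 60.3 km): east 60.3 sin 283° = -58.75, north 60.3 cos 283° = 13.56
Leg 2 (S77°W, 93.0 km): east 93.0 sin 257° = -90.62, north 93.0 cos 257° = -20.92
Leg 3 (S22°W, 106.6 km): east 106.6 sin 202° = -39.93, north 106.6 cos 202° = -98.84
Leg 4 (N79°E, 84.8 km): east 84.8 sin 79° = 83.24, north 84.8 cos 79° = 16.18
Summing: -106.06 km east, -90.01 km north → (-106.06, -90.01).

(-106.06, -90.01)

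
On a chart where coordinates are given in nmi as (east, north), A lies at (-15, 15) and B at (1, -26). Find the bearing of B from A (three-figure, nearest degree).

Δeast = 1 − -15 = 16.00; Δnorth = -26 − 15 = -41.00.
Bearing = atan2(Δeast, Δnorth) mod 360° = 158.68° ≈ 159°.

159°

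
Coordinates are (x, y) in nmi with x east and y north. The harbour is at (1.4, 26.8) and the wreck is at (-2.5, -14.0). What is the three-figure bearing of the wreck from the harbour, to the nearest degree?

185°

Δeast = -2.5 − 1.4 = -3.90; Δnorth = -14.0 − 26.8 = -40.80.
Bearing = atan2(Δeast, Δnorth) mod 360° = 185.46° ≈ 185°.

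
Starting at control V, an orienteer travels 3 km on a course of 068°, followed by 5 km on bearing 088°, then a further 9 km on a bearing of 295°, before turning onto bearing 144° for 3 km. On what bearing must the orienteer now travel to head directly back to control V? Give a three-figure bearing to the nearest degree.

207°

Leg 1 (068°, 3 km): east 3 sin 68° = 2.78, north 3 cos 68° = 1.12
Leg 2 (088°, 5 km): east 5 sin 88° = 5.00, north 5 cos 88° = 0.17
Leg 3 (295°, 9 km): east 9 sin 295° = -8.16, north 9 cos 295° = 3.80
Leg 4 (144°, 3 km): east 3 sin 144° = 1.76, north 3 cos 144° = -2.43
Net displacement: 1.39 east, 2.67 north. Direction back to start is (-1.39, -2.67): bearing = atan2(-1.39, -2.67) mod 360° = 207.38° ≈ 207°.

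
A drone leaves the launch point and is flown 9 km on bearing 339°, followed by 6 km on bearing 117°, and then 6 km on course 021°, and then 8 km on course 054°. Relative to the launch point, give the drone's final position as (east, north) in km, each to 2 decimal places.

(10.74, 15.98)

Leg 1 (339°, 9 km): east 9 sin 339° = -3.23, north 9 cos 339° = 8.40
Leg 2 (117°, 6 km): east 6 sin 117° = 5.35, north 6 cos 117° = -2.72
Leg 3 (021°, 6 km): east 6 sin 21° = 2.15, north 6 cos 21° = 5.60
Leg 4 (054°, 8 km): east 8 sin 54° = 6.47, north 8 cos 54° = 4.70
Summing: 10.74 km east, 15.98 km north → (10.74, 15.98).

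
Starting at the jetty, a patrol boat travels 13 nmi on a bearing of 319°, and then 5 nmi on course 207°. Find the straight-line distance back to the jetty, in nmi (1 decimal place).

12.1 nmi

Leg 1 (319°, 13 nmi): east 13 sin 319° = -8.53, north 13 cos 319° = 9.81
Leg 2 (207°, 5 nmi): east 5 sin 207° = -2.27, north 5 cos 207° = -4.46
Net: -10.80 east, 5.36 north. Distance = √((-10.80)² + (5.36)²) = 12.054 nmi.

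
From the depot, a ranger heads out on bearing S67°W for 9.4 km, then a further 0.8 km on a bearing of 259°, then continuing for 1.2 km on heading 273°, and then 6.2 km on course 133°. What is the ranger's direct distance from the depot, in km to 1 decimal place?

Leg 1 (S67°W, 9.4 km): east 9.4 sin 247° = -8.65, north 9.4 cos 247° = -3.67
Leg 2 (259°, 0.8 km): east 0.8 sin 259° = -0.79, north 0.8 cos 259° = -0.15
Leg 3 (273°, 1.2 km): east 1.2 sin 273° = -1.20, north 1.2 cos 273° = 0.06
Leg 4 (133°, 6.2 km): east 6.2 sin 133° = 4.53, north 6.2 cos 133° = -4.23
Net: -6.10 east, -7.99 north. Distance = √((-6.10)² + (-7.99)²) = 10.054 km.

10.1 km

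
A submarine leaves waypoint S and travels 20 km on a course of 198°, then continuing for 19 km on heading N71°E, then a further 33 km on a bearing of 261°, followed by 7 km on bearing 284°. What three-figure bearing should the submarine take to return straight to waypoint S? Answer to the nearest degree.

059°

Leg 1 (198°, 20 km): east 20 sin 198° = -6.18, north 20 cos 198° = -19.02
Leg 2 (N71°E, 19 km): east 19 sin 71° = 17.96, north 19 cos 71° = 6.19
Leg 3 (261°, 33 km): east 33 sin 261° = -32.59, north 33 cos 261° = -5.16
Leg 4 (284°, 7 km): east 7 sin 284° = -6.79, north 7 cos 284° = 1.69
Net displacement: -27.60 east, -16.30 north. Direction back to start is (27.60, 16.30): bearing = atan2(27.60, 16.30) mod 360° = 59.43° ≈ 059°.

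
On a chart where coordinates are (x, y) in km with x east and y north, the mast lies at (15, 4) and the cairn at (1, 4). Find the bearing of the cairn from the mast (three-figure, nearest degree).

270°

Δeast = 1 − 15 = -14.00; Δnorth = 4 − 4 = 0.00.
Bearing = atan2(Δeast, Δnorth) mod 360° = 270.00° ≈ 270°.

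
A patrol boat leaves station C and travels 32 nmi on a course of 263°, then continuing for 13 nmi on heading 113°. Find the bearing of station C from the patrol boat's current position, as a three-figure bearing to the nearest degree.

066°

Leg 1 (263°, 32 nmi): east 32 sin 263° = -31.76, north 32 cos 263° = -3.90
Leg 2 (113°, 13 nmi): east 13 sin 113° = 11.97, north 13 cos 113° = -5.08
Net displacement: -19.79 east, -8.98 north. Direction back to start is (19.79, 8.98): bearing = atan2(19.79, 8.98) mod 360° = 65.60° ≈ 066°.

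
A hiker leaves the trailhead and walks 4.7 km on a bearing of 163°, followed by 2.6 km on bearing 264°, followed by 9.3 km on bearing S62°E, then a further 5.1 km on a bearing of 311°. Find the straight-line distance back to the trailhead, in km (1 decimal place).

6.6 km

Leg 1 (163°, 4.7 km): east 4.7 sin 163° = 1.37, north 4.7 cos 163° = -4.49
Leg 2 (264°, 2.6 km): east 2.6 sin 264° = -2.59, north 2.6 cos 264° = -0.27
Leg 3 (S62°E, 9.3 km): east 9.3 sin 118° = 8.21, north 9.3 cos 118° = -4.37
Leg 4 (311°, 5.1 km): east 5.1 sin 311° = -3.85, north 5.1 cos 311° = 3.35
Net: 3.15 east, -5.79 north. Distance = √((3.15)² + (-5.79)²) = 6.589 km.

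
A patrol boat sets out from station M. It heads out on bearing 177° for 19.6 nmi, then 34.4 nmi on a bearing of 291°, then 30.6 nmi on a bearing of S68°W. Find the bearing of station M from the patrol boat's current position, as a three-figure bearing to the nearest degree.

Leg 1 (177°, 19.6 nmi): east 19.6 sin 177° = 1.03, north 19.6 cos 177° = -19.57
Leg 2 (291°, 34.4 nmi): east 34.4 sin 291° = -32.12, north 34.4 cos 291° = 12.33
Leg 3 (S68°W, 30.6 nmi): east 30.6 sin 248° = -28.37, north 30.6 cos 248° = -11.46
Net displacement: -59.46 east, -18.71 north. Direction back to start is (59.46, 18.71): bearing = atan2(59.46, 18.71) mod 360° = 72.53° ≈ 073°.

073°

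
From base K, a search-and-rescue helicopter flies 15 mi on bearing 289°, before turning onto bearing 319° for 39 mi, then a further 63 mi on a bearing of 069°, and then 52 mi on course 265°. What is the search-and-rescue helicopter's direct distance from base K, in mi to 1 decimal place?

Leg 1 (289°, 15 mi): east 15 sin 289° = -14.18, north 15 cos 289° = 4.88
Leg 2 (319°, 39 mi): east 39 sin 319° = -25.59, north 39 cos 319° = 29.43
Leg 3 (069°, 63 mi): east 63 sin 69° = 58.82, north 63 cos 69° = 22.58
Leg 4 (265°, 52 mi): east 52 sin 265° = -51.80, north 52 cos 265° = -4.53
Net: -32.76 east, 52.36 north. Distance = √((-32.76)² + (52.36)²) = 61.764 mi.

61.8 mi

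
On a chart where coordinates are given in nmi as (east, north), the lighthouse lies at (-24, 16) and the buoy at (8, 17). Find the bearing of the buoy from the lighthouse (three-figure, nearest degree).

Δeast = 8 − -24 = 32.00; Δnorth = 17 − 16 = 1.00.
Bearing = atan2(Δeast, Δnorth) mod 360° = 88.21° ≈ 088°.

088°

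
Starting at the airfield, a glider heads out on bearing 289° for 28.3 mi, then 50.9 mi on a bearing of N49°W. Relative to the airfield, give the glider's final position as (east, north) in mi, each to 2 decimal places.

Leg 1 (289°, 28.3 mi): east 28.3 sin 289° = -26.76, north 28.3 cos 289° = 9.21
Leg 2 (N49°W, 50.9 mi): east 50.9 sin 311° = -38.41, north 50.9 cos 311° = 33.39
Summing: -65.17 mi east, 42.61 mi north → (-65.17, 42.61).

(-65.17, 42.61)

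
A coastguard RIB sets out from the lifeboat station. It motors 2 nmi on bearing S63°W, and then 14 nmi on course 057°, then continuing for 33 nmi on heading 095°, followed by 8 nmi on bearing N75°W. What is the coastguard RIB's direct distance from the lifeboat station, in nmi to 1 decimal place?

Leg 1 (S63°W, 2 nmi): east 2 sin 243° = -1.78, north 2 cos 243° = -0.91
Leg 2 (057°, 14 nmi): east 14 sin 57° = 11.74, north 14 cos 57° = 7.62
Leg 3 (095°, 33 nmi): east 33 sin 95° = 32.87, north 33 cos 95° = -2.88
Leg 4 (N75°W, 8 nmi): east 8 sin 285° = -7.73, north 8 cos 285° = 2.07
Net: 35.11 east, 5.91 north. Distance = √((35.11)² + (5.91)²) = 35.601 nmi.

35.6 nmi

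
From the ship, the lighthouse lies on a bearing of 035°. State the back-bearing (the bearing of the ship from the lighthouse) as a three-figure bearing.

Back-bearing = 035° + 180° = 215°.

215°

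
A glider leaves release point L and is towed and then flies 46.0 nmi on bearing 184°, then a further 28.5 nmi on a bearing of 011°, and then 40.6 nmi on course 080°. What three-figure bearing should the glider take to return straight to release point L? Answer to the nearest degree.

284°

Leg 1 (184°, 46.0 nmi): east 46.0 sin 184° = -3.21, north 46.0 cos 184° = -45.89
Leg 2 (011°, 28.5 nmi): east 28.5 sin 11° = 5.44, north 28.5 cos 11° = 27.98
Leg 3 (080°, 40.6 nmi): east 40.6 sin 80° = 39.98, north 40.6 cos 80° = 7.05
Net displacement: 42.21 east, -10.86 north. Direction back to start is (-42.21, 10.86): bearing = atan2(-42.21, 10.86) mod 360° = 284.43° ≈ 284°.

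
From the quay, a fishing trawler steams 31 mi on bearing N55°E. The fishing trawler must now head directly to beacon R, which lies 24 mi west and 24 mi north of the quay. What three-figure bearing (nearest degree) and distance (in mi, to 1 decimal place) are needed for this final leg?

277°, 49.8 mi

Leg 1 (N55°E, 31 mi): east 31 sin 55° = 25.39, north 31 cos 55° = 17.78
Current position: (25.39, 17.78). Target: (-24, 24). Remaining: Δeast = -49.39, Δnorth = 6.22.
Bearing = atan2(-49.39, 6.22) mod 360° = 277.18°; distance = √((-49.39)² + (6.22)²) = 49.784 mi.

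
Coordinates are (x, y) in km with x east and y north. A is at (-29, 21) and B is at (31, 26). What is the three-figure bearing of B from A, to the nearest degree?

Δeast = 31 − -29 = 60.00; Δnorth = 26 − 21 = 5.00.
Bearing = atan2(Δeast, Δnorth) mod 360° = 85.24° ≈ 085°.

085°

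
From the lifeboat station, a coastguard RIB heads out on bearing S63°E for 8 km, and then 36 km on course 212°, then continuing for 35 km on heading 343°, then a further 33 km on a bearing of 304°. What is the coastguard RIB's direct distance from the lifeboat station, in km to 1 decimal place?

Leg 1 (S63°E, 8 km): east 8 sin 117° = 7.13, north 8 cos 117° = -3.63
Leg 2 (212°, 36 km): east 36 sin 212° = -19.08, north 36 cos 212° = -30.53
Leg 3 (343°, 35 km): east 35 sin 343° = -10.23, north 35 cos 343° = 33.47
Leg 4 (304°, 33 km): east 33 sin 304° = -27.36, north 33 cos 304° = 18.45
Net: -49.54 east, 17.76 north. Distance = √((-49.54)² + (17.76)²) = 52.628 km.

52.6 km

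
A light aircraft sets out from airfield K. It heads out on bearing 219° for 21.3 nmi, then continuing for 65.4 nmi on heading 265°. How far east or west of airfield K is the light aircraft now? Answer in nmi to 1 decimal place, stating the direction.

Leg 1 (219°, 21.3 nmi): east 21.3 sin 219° = -13.40, north 21.3 cos 219° = -16.55
Leg 2 (265°, 65.4 nmi): east 65.4 sin 265° = -65.15, north 65.4 cos 265° = -5.70
Net east component: -78.56 nmi.

78.6 nmi west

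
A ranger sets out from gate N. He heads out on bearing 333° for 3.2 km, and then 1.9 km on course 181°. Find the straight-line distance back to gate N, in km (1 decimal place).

Leg 1 (333°, 3.2 km): east 3.2 sin 333° = -1.45, north 3.2 cos 333° = 2.85
Leg 2 (181°, 1.9 km): east 1.9 sin 181° = -0.03, north 1.9 cos 181° = -1.90
Net: -1.49 east, 0.95 north. Distance = √((-1.49)² + (0.95)²) = 1.764 km.

1.8 km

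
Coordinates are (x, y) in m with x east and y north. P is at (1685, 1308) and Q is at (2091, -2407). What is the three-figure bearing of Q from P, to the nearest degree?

174°

Δeast = 2091 − 1685 = 406.00; Δnorth = -2407 − 1308 = -3715.00.
Bearing = atan2(Δeast, Δnorth) mod 360° = 173.76° ≈ 174°.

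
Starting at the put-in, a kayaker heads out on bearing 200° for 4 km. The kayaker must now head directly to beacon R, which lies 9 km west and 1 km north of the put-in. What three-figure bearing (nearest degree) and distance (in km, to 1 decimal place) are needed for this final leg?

Leg 1 (200°, 4 km): east 4 sin 200° = -1.37, north 4 cos 200° = -3.76
Current position: (-1.37, -3.76). Target: (-9, 1). Remaining: Δeast = -7.63, Δnorth = 4.76.
Bearing = atan2(-7.63, 4.76) mod 360° = 301.94°; distance = √((-7.63)² + (4.76)²) = 8.994 km.

302°, 9.0 km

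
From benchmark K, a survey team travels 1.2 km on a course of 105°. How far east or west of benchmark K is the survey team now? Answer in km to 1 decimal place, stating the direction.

1.2 km east

Leg 1 (105°, 1.2 km): east 1.2 sin 105° = 1.16, north 1.2 cos 105° = -0.31
Net east component: 1.16 km.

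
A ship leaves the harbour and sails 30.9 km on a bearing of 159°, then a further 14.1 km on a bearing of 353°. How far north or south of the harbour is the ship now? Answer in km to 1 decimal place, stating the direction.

Leg 1 (159°, 30.9 km): east 30.9 sin 159° = 11.07, north 30.9 cos 159° = -28.85
Leg 2 (353°, 14.1 km): east 14.1 sin 353° = -1.72, north 14.1 cos 353° = 13.99
Net north component: -14.85 km.

14.9 km south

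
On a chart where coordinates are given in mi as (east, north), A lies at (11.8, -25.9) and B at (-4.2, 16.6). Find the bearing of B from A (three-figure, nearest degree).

Δeast = -4.2 − 11.8 = -16.00; Δnorth = 16.6 − -25.9 = 42.50.
Bearing = atan2(Δeast, Δnorth) mod 360° = 339.37° ≈ 339°.

339°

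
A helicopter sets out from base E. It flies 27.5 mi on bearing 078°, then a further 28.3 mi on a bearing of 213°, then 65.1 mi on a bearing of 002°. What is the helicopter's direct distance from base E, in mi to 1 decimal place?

49.0 mi

Leg 1 (078°, 27.5 mi): east 27.5 sin 78° = 26.90, north 27.5 cos 78° = 5.72
Leg 2 (213°, 28.3 mi): east 28.3 sin 213° = -15.41, north 28.3 cos 213° = -23.73
Leg 3 (002°, 65.1 mi): east 65.1 sin 2° = 2.27, north 65.1 cos 2° = 65.06
Net: 13.76 east, 47.04 north. Distance = √((13.76)² + (47.04)²) = 49.014 mi.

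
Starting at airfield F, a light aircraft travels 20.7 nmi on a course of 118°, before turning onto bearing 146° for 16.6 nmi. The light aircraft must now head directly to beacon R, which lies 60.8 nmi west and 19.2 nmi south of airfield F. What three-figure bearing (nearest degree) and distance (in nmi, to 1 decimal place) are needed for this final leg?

273°, 88.5 nmi

Leg 1 (118°, 20.7 nmi): east 20.7 sin 118° = 18.28, north 20.7 cos 118° = -9.72
Leg 2 (146°, 16.6 nmi): east 16.6 sin 146° = 9.28, north 16.6 cos 146° = -13.76
Current position: (27.56, -23.48). Target: (-60.8, -19.2). Remaining: Δeast = -88.36, Δnorth = 4.28.
Bearing = atan2(-88.36, 4.28) mod 360° = 272.77°; distance = √((-88.36)² + (4.28)²) = 88.463 nmi.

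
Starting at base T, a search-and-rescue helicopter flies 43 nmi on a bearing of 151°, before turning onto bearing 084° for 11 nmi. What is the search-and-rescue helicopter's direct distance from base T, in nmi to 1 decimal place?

Leg 1 (151°, 43 nmi): east 43 sin 151° = 20.85, north 43 cos 151° = -37.61
Leg 2 (084°, 11 nmi): east 11 sin 84° = 10.94, north 11 cos 84° = 1.15
Net: 31.79 east, -36.46 north. Distance = √((31.79)² + (-36.46)²) = 48.370 nmi.

48.4 nmi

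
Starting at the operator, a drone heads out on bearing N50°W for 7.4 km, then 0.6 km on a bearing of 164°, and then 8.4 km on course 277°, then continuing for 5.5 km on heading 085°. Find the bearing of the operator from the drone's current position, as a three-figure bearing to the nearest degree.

Leg 1 (N50°W, 7.4 km): east 7.4 sin 310° = -5.67, north 7.4 cos 310° = 4.76
Leg 2 (164°, 0.6 km): east 0.6 sin 164° = 0.17, north 0.6 cos 164° = -0.58
Leg 3 (277°, 8.4 km): east 8.4 sin 277° = -8.34, north 8.4 cos 277° = 1.02
Leg 4 (085°, 5.5 km): east 5.5 sin 85° = 5.48, north 5.5 cos 85° = 0.48
Net displacement: -8.36 east, 5.68 north. Direction back to start is (8.36, -5.68): bearing = atan2(8.36, -5.68) mod 360° = 124.20° ≈ 124°.

124°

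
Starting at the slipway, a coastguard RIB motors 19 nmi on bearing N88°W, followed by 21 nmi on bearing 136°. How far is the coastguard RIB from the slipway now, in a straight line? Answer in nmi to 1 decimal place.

15.1 nmi

Leg 1 (N88°W, 19 nmi): east 19 sin 272° = -18.99, north 19 cos 272° = 0.66
Leg 2 (136°, 21 nmi): east 21 sin 136° = 14.59, north 21 cos 136° = -15.11
Net: -4.40 east, -14.44 north. Distance = √((-4.40)² + (-14.44)²) = 15.099 nmi.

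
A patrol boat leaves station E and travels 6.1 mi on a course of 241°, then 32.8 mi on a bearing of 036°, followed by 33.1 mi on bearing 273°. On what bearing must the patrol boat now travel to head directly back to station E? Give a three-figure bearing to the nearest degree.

Leg 1 (241°, 6.1 mi): east 6.1 sin 241° = -5.34, north 6.1 cos 241° = -2.96
Leg 2 (036°, 32.8 mi): east 32.8 sin 36° = 19.28, north 32.8 cos 36° = 26.54
Leg 3 (273°, 33.1 mi): east 33.1 sin 273° = -33.05, north 33.1 cos 273° = 1.73
Net displacement: -19.11 east, 25.31 north. Direction back to start is (19.11, -25.31): bearing = atan2(19.11, -25.31) mod 360° = 142.95° ≈ 143°.

143°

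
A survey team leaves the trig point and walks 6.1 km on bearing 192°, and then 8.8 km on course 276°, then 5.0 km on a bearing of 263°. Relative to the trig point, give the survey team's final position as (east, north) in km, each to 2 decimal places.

Leg 1 (192°, 6.1 km): east 6.1 sin 192° = -1.27, north 6.1 cos 192° = -5.97
Leg 2 (276°, 8.8 km): east 8.8 sin 276° = -8.75, north 8.8 cos 276° = 0.92
Leg 3 (263°, 5.0 km): east 5.0 sin 263° = -4.96, north 5.0 cos 263° = -0.61
Summing: -14.98 km east, -5.66 km north → (-14.98, -5.66).

(-14.98, -5.66)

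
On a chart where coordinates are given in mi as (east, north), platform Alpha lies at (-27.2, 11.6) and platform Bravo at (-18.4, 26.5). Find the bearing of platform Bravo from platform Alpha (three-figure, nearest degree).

Δeast = -18.4 − -27.2 = 8.80; Δnorth = 26.5 − 11.6 = 14.90.
Bearing = atan2(Δeast, Δnorth) mod 360° = 30.57° ≈ 031°.

031°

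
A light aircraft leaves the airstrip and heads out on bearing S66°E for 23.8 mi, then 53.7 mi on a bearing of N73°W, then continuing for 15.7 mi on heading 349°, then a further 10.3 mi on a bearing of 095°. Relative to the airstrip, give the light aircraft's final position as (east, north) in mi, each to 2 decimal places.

(-22.35, 20.53)

Leg 1 (S66°E, 23.8 mi): east 23.8 sin 114° = 21.74, north 23.8 cos 114° = -9.68
Leg 2 (N73°W, 53.7 mi): east 53.7 sin 287° = -51.35, north 53.7 cos 287° = 15.70
Leg 3 (349°, 15.7 mi): east 15.7 sin 349° = -3.00, north 15.7 cos 349° = 15.41
Leg 4 (095°, 10.3 mi): east 10.3 sin 95° = 10.26, north 10.3 cos 95° = -0.90
Summing: -22.35 mi east, 20.53 mi north → (-22.35, 20.53).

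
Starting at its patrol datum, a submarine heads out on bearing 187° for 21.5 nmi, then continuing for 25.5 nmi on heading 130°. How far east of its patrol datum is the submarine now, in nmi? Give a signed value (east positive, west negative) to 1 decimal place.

Leg 1 (187°, 21.5 nmi): east 21.5 sin 187° = -2.62, north 21.5 cos 187° = -21.34
Leg 2 (130°, 25.5 nmi): east 25.5 sin 130° = 19.53, north 25.5 cos 130° = -16.39
Net east component: 16.91 nmi.

16.9 nmi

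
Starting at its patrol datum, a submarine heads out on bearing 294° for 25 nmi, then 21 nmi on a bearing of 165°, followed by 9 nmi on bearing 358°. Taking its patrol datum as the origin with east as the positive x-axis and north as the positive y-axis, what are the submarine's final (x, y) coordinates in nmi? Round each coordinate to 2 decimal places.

(-17.72, -1.12)

Leg 1 (294°, 25 nmi): east 25 sin 294° = -22.84, north 25 cos 294° = 10.17
Leg 2 (165°, 21 nmi): east 21 sin 165° = 5.44, north 21 cos 165° = -20.28
Leg 3 (358°, 9 nmi): east 9 sin 358° = -0.31, north 9 cos 358° = 8.99
Summing: -17.72 nmi east, -1.12 nmi north → (-17.72, -1.12).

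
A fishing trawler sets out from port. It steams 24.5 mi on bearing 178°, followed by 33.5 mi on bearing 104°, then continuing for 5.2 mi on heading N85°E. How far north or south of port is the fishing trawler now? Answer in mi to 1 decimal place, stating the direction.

Leg 1 (178°, 24.5 mi): east 24.5 sin 178° = 0.86, north 24.5 cos 178° = -24.49
Leg 2 (104°, 33.5 mi): east 33.5 sin 104° = 32.50, north 33.5 cos 104° = -8.10
Leg 3 (N85°E, 5.2 mi): east 5.2 sin 85° = 5.18, north 5.2 cos 85° = 0.45
Net north component: -32.14 mi.

32.1 mi south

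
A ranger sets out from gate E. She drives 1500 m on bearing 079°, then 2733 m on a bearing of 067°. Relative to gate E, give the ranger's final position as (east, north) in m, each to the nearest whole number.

(3988, 1354)

Leg 1 (079°, 1500 m): east 1500 sin 79° = 1472.44, north 1500 cos 79° = 286.21
Leg 2 (067°, 2733 m): east 2733 sin 67° = 2515.74, north 2733 cos 67° = 1067.87
Summing: 3988.18 m east, 1354.08 m north → (3988, 1354).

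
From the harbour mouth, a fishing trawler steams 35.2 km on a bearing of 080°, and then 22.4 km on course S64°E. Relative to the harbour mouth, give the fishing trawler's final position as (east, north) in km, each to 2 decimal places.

Leg 1 (080°, 35.2 km): east 35.2 sin 80° = 34.67, north 35.2 cos 80° = 6.11
Leg 2 (S64°E, 22.4 km): east 22.4 sin 116° = 20.13, north 22.4 cos 116° = -9.82
Summing: 54.80 km east, -3.71 km north → (54.80, -3.71).

(54.80, -3.71)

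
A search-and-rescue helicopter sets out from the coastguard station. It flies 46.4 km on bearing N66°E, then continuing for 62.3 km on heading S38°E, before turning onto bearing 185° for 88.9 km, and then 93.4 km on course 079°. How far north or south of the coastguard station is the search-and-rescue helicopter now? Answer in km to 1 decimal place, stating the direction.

101.0 km south

Leg 1 (N66°E, 46.4 km): east 46.4 sin 66° = 42.39, north 46.4 cos 66° = 18.87
Leg 2 (S38°E, 62.3 km): east 62.3 sin 142° = 38.36, north 62.3 cos 142° = -49.09
Leg 3 (185°, 88.9 km): east 88.9 sin 185° = -7.75, north 88.9 cos 185° = -88.56
Leg 4 (079°, 93.4 km): east 93.4 sin 79° = 91.68, north 93.4 cos 79° = 17.82
Net north component: -100.96 km.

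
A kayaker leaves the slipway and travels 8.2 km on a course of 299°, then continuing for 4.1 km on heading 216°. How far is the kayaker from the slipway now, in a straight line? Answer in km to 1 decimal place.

9.6 km

Leg 1 (299°, 8.2 km): east 8.2 sin 299° = -7.17, north 8.2 cos 299° = 3.98
Leg 2 (216°, 4.1 km): east 4.1 sin 216° = -2.41, north 4.1 cos 216° = -3.32
Net: -9.58 east, 0.66 north. Distance = √((-9.58)² + (0.66)²) = 9.604 km.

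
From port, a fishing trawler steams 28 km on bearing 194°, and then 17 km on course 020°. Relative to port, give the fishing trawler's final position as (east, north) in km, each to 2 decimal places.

(-0.96, -11.19)

Leg 1 (194°, 28 km): east 28 sin 194° = -6.77, north 28 cos 194° = -27.17
Leg 2 (020°, 17 km): east 17 sin 20° = 5.81, north 17 cos 20° = 15.97
Summing: -0.96 km east, -11.19 km north → (-0.96, -11.19).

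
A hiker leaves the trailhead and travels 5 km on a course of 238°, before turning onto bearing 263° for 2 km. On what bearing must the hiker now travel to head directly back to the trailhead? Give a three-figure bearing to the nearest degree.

065°

Leg 1 (238°, 5 km): east 5 sin 238° = -4.24, north 5 cos 238° = -2.65
Leg 2 (263°, 2 km): east 2 sin 263° = -1.99, north 2 cos 263° = -0.24
Net displacement: -6.23 east, -2.89 north. Direction back to start is (6.23, 2.89): bearing = atan2(6.23, 2.89) mod 360° = 65.07° ≈ 065°.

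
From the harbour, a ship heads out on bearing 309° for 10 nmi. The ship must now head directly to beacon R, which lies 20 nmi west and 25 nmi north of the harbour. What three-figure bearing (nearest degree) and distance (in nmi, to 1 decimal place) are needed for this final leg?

Leg 1 (309°, 10 nmi): east 10 sin 309° = -7.77, north 10 cos 309° = 6.29
Current position: (-7.77, 6.29). Target: (-20, 25). Remaining: Δeast = -12.23, Δnorth = 18.71.
Bearing = atan2(-12.23, 18.71) mod 360° = 326.83°; distance = √((-12.23)² + (18.71)²) = 22.349 nmi.

327°, 22.3 nmi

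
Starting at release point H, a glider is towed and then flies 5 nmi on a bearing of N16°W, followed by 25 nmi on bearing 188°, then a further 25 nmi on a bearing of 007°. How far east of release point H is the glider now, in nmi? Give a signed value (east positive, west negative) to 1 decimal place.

-1.8 nmi

Leg 1 (N16°W, 5 nmi): east 5 sin 344° = -1.38, north 5 cos 344° = 4.81
Leg 2 (188°, 25 nmi): east 25 sin 188° = -3.48, north 25 cos 188° = -24.76
Leg 3 (007°, 25 nmi): east 25 sin 7° = 3.05, north 25 cos 7° = 24.81
Net east component: -1.81 nmi.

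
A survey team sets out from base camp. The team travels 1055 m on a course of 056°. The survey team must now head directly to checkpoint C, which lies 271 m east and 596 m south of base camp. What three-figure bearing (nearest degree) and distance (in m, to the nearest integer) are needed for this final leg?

207°, 1331 m

Leg 1 (056°, 1055 m): east 1055 sin 56° = 874.63, north 1055 cos 56° = 589.95
Current position: (874.63, 589.95). Target: (271, -596). Remaining: Δeast = -603.63, Δnorth = -1185.95.
Bearing = atan2(-603.63, -1185.95) mod 360° = 206.98°; distance = √((-603.63)² + (-1185.95)²) = 1330.732 m.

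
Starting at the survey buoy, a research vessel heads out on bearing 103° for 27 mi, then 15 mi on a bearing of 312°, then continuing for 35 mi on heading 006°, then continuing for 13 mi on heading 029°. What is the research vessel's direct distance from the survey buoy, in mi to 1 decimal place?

Leg 1 (103°, 27 mi): east 27 sin 103° = 26.31, north 27 cos 103° = -6.07
Leg 2 (312°, 15 mi): east 15 sin 312° = -11.15, north 15 cos 312° = 10.04
Leg 3 (006°, 35 mi): east 35 sin 6° = 3.66, north 35 cos 6° = 34.81
Leg 4 (029°, 13 mi): east 13 sin 29° = 6.30, north 13 cos 29° = 11.37
Net: 25.12 east, 50.14 north. Distance = √((25.12)² + (50.14)²) = 56.083 mi.

56.1 mi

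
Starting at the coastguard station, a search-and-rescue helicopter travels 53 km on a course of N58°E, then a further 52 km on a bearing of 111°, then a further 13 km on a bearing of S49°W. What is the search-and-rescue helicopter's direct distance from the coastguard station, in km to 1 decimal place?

Leg 1 (N58°E, 53 km): east 53 sin 58° = 44.95, north 53 cos 58° = 28.09
Leg 2 (111°, 52 km): east 52 sin 111° = 48.55, north 52 cos 111° = -18.64
Leg 3 (S49°W, 13 km): east 13 sin 229° = -9.81, north 13 cos 229° = -8.53
Net: 83.68 east, 0.92 north. Distance = √((83.68)² + (0.92)²) = 83.687 km.

83.7 km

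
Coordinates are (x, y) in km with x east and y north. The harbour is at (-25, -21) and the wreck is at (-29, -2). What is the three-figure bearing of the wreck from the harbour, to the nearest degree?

Δeast = -29 − -25 = -4.00; Δnorth = -2 − -21 = 19.00.
Bearing = atan2(Δeast, Δnorth) mod 360° = 348.11° ≈ 348°.

348°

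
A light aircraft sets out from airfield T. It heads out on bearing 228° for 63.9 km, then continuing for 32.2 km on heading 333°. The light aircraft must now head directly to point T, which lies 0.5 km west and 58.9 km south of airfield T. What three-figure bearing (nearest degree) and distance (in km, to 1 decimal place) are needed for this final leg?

Leg 1 (228°, 63.9 km): east 63.9 sin 228° = -47.49, north 63.9 cos 228° = -42.76
Leg 2 (333°, 32.2 km): east 32.2 sin 333° = -14.62, north 32.2 cos 333° = 28.69
Current position: (-62.11, -14.07). Target: (-0.5, -58.9). Remaining: Δeast = 61.61, Δnorth = -44.83.
Bearing = atan2(61.61, -44.83) mod 360° = 126.05°; distance = √((61.61)² + (-44.83)²) = 76.192 km.

126°, 76.2 km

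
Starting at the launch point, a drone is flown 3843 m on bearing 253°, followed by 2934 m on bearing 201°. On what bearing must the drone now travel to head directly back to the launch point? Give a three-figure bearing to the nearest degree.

051°

Leg 1 (253°, 3843 m): east 3843 sin 253° = -3675.08, north 3843 cos 253° = -1123.58
Leg 2 (201°, 2934 m): east 2934 sin 201° = -1051.45, north 2934 cos 201° = -2739.12
Net displacement: -4726.53 east, -3862.71 north. Direction back to start is (4726.53, 3862.71): bearing = atan2(4726.53, 3862.71) mod 360° = 50.74° ≈ 051°.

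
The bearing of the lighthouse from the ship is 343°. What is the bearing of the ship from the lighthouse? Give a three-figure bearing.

Back-bearing = 343° − 180° = 163°.

163°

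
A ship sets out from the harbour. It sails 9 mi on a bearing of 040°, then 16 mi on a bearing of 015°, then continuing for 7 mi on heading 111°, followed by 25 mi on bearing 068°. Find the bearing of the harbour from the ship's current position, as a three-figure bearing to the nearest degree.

Leg 1 (040°, 9 mi): east 9 sin 40° = 5.79, north 9 cos 40° = 6.89
Leg 2 (015°, 16 mi): east 16 sin 15° = 4.14, north 16 cos 15° = 15.45
Leg 3 (111°, 7 mi): east 7 sin 111° = 6.54, north 7 cos 111° = -2.51
Leg 4 (068°, 25 mi): east 25 sin 68° = 23.18, north 25 cos 68° = 9.37
Net displacement: 39.64 east, 29.21 north. Direction back to start is (-39.64, -29.21): bearing = atan2(-39.64, -29.21) mod 360° = 233.62° ≈ 234°.

234°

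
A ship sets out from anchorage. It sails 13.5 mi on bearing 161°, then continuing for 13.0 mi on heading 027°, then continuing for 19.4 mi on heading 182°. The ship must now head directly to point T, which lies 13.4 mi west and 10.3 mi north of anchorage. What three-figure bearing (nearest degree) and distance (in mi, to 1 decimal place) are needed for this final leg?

Leg 1 (161°, 13.5 mi): east 13.5 sin 161° = 4.40, north 13.5 cos 161° = -12.76
Leg 2 (027°, 13.0 mi): east 13.0 sin 27° = 5.90, north 13.0 cos 27° = 11.58
Leg 3 (182°, 19.4 mi): east 19.4 sin 182° = -0.68, north 19.4 cos 182° = -19.39
Current position: (9.62, -20.57). Target: (-13.4, 10.3). Remaining: Δeast = -23.02, Δnorth = 30.87.
Bearing = atan2(-23.02, 30.87) mod 360° = 323.29°; distance = √((-23.02)² + (30.87)²) = 38.508 mi.

323°, 38.5 mi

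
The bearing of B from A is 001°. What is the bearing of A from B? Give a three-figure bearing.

Back-bearing = 001° + 180° = 181°.

181°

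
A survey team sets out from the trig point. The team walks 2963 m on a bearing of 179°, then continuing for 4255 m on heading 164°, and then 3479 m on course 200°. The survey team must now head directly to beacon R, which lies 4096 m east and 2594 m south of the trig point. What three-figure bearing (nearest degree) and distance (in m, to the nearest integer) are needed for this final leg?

Leg 1 (179°, 2963 m): east 2963 sin 179° = 51.71, north 2963 cos 179° = -2962.55
Leg 2 (164°, 4255 m): east 4255 sin 164° = 1172.84, north 4255 cos 164° = -4090.17
Leg 3 (200°, 3479 m): east 3479 sin 200° = -1189.89, north 3479 cos 200° = -3269.19
Current position: (34.66, -10321.91). Target: (4096, -2594). Remaining: Δeast = 4061.34, Δnorth = 7727.91.
Bearing = atan2(4061.34, 7727.91) mod 360° = 27.72°; distance = √((4061.34)² + (7727.91)²) = 8730.123 m.

028°, 8730 m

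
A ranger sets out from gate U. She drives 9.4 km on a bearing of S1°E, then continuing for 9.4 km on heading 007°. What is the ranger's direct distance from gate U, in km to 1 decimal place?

1.3 km

Leg 1 (S1°E, 9.4 km): east 9.4 sin 179° = 0.16, north 9.4 cos 179° = -9.40
Leg 2 (007°, 9.4 km): east 9.4 sin 7° = 1.15, north 9.4 cos 7° = 9.33
Net: 1.31 east, -0.07 north. Distance = √((1.31)² + (-0.07)²) = 1.311 km.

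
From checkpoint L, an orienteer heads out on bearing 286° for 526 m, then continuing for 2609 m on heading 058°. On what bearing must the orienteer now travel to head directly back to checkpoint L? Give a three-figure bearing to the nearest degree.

228°

Leg 1 (286°, 526 m): east 526 sin 286° = -505.62, north 526 cos 286° = 144.99
Leg 2 (058°, 2609 m): east 2609 sin 58° = 2212.56, north 2609 cos 58° = 1382.56
Net displacement: 1706.93 east, 1527.54 north. Direction back to start is (-1706.93, -1527.54): bearing = atan2(-1706.93, -1527.54) mod 360° = 228.17° ≈ 228°.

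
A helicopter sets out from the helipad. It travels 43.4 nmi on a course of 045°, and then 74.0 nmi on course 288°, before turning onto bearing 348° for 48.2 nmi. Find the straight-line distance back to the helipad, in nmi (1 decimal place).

Leg 1 (045°, 43.4 nmi): east 43.4 sin 45° = 30.69, north 43.4 cos 45° = 30.69
Leg 2 (288°, 74.0 nmi): east 74.0 sin 288° = -70.38, north 74.0 cos 288° = 22.87
Leg 3 (348°, 48.2 nmi): east 48.2 sin 348° = -10.02, north 48.2 cos 348° = 47.15
Net: -49.71 east, 100.70 north. Distance = √((-49.71)² + (100.70)²) = 112.304 nmi.

112.3 nmi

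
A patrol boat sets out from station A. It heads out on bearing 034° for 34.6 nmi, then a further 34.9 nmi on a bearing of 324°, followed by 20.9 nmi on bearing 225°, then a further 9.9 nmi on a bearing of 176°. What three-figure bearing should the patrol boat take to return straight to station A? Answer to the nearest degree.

155°

Leg 1 (034°, 34.6 nmi): east 34.6 sin 34° = 19.35, north 34.6 cos 34° = 28.68
Leg 2 (324°, 34.9 nmi): east 34.9 sin 324° = -20.51, north 34.9 cos 324° = 28.23
Leg 3 (225°, 20.9 nmi): east 20.9 sin 225° = -14.78, north 20.9 cos 225° = -14.78
Leg 4 (176°, 9.9 nmi): east 9.9 sin 176° = 0.69, north 9.9 cos 176° = -9.88
Net displacement: -15.25 east, 32.26 north. Direction back to start is (15.25, -32.26): bearing = atan2(15.25, -32.26) mod 360° = 154.70° ≈ 155°.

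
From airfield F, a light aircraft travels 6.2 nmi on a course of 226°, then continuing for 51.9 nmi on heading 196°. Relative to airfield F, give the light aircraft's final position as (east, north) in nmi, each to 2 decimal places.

(-18.77, -54.20)

Leg 1 (226°, 6.2 nmi): east 6.2 sin 226° = -4.46, north 6.2 cos 226° = -4.31
Leg 2 (196°, 51.9 nmi): east 51.9 sin 196° = -14.31, north 51.9 cos 196° = -49.89
Summing: -18.77 nmi east, -54.20 nmi north → (-18.77, -54.20).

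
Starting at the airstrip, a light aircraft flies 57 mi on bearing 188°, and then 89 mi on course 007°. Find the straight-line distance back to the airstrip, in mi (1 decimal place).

Leg 1 (188°, 57 mi): east 57 sin 188° = -7.93, north 57 cos 188° = -56.45
Leg 2 (007°, 89 mi): east 89 sin 7° = 10.85, north 89 cos 7° = 88.34
Net: 2.91 east, 31.89 north. Distance = √((2.91)² + (31.89)²) = 32.024 mi.

32.0 mi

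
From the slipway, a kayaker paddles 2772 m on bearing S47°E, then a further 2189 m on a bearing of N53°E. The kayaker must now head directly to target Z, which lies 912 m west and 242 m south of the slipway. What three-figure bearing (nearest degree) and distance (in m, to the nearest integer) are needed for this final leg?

274°, 4699 m

Leg 1 (S47°E, 2772 m): east 2772 sin 133° = 2027.31, north 2772 cos 133° = -1890.50
Leg 2 (N53°E, 2189 m): east 2189 sin 53° = 1748.21, north 2189 cos 53° = 1317.37
Current position: (3775.53, -573.13). Target: (-912, -242). Remaining: Δeast = -4687.53, Δnorth = 331.13.
Bearing = atan2(-4687.53, 331.13) mod 360° = 274.04°; distance = √((-4687.53)² + (331.13)²) = 4699.206 m.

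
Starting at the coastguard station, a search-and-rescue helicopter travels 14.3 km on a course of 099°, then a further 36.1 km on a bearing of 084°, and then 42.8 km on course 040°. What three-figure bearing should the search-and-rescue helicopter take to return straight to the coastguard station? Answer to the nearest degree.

246°

Leg 1 (099°, 14.3 km): east 14.3 sin 99° = 14.12, north 14.3 cos 99° = -2.24
Leg 2 (084°, 36.1 km): east 36.1 sin 84° = 35.90, north 36.1 cos 84° = 3.77
Leg 3 (040°, 42.8 km): east 42.8 sin 40° = 27.51, north 42.8 cos 40° = 32.79
Net displacement: 77.54 east, 34.32 north. Direction back to start is (-77.54, -34.32): bearing = atan2(-77.54, -34.32) mod 360° = 246.12° ≈ 246°.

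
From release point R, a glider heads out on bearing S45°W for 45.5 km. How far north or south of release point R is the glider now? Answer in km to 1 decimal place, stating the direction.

Leg 1 (S45°W, 45.5 km): east 45.5 sin 225° = -32.17, north 45.5 cos 225° = -32.17
Net north component: -32.17 km.

32.2 km south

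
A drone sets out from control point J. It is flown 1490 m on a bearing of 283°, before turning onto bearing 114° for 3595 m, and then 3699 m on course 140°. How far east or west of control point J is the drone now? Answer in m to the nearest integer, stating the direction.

4210 m east

Leg 1 (283°, 1490 m): east 1490 sin 283° = -1451.81, north 1490 cos 283° = 335.18
Leg 2 (114°, 3595 m): east 3595 sin 114° = 3284.20, north 3595 cos 114° = -1462.22
Leg 3 (140°, 3699 m): east 3699 sin 140° = 2377.67, north 3699 cos 140° = -2833.60
Net east component: 4210.06 m.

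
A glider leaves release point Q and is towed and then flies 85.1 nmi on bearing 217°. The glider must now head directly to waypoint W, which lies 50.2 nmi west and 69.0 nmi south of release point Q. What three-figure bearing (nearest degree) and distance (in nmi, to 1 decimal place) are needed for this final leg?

Leg 1 (217°, 85.1 nmi): east 85.1 sin 217° = -51.21, north 85.1 cos 217° = -67.96
Current position: (-51.21, -67.96). Target: (-50.2, -69.0). Remaining: Δeast = 1.01, Δnorth = -1.04.
Bearing = atan2(1.01, -1.04) mod 360° = 135.61°; distance = √((1.01)² + (-1.04)²) = 1.450 nmi.

136°, 1.5 nmi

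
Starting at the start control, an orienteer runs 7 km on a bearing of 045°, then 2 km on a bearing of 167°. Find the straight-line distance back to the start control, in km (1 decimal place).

Leg 1 (045°, 7 km): east 7 sin 45° = 4.95, north 7 cos 45° = 4.95
Leg 2 (167°, 2 km): east 2 sin 167° = 0.45, north 2 cos 167° = -1.95
Net: 5.40 east, 3.00 north. Distance = √((5.40)² + (3.00)²) = 6.178 km.

6.2 km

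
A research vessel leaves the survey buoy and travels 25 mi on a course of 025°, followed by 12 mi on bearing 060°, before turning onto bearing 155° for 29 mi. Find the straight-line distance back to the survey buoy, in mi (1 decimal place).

33.3 mi

Leg 1 (025°, 25 mi): east 25 sin 25° = 10.57, north 25 cos 25° = 22.66
Leg 2 (060°, 12 mi): east 12 sin 60° = 10.39, north 12 cos 60° = 6.00
Leg 3 (155°, 29 mi): east 29 sin 155° = 12.26, north 29 cos 155° = -26.28
Net: 33.21 east, 2.37 north. Distance = √((33.21)² + (2.37)²) = 33.298 mi.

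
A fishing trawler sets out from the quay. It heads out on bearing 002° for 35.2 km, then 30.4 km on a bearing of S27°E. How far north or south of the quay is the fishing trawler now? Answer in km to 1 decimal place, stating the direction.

Leg 1 (002°, 35.2 km): east 35.2 sin 2° = 1.23, north 35.2 cos 2° = 35.18
Leg 2 (S27°E, 30.4 km): east 30.4 sin 153° = 13.80, north 30.4 cos 153° = -27.09
Net north component: 8.09 km.

8.1 km north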